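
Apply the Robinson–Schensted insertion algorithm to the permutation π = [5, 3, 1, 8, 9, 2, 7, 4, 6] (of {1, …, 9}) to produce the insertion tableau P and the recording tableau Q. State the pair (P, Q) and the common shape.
P = [1, 2, 4, 6] / [3, 7, 9] / [5, 8];  Q = [1, 4, 5, 9] / [2, 6, 7] / [3, 8];  common shape = (4, 3, 2)

Row-insert the values π_1, π_2, … into P one at a time, bumping the leftmost entry strictly greater than the inserted value down to the next row. The recording tableau Q records, in position (i, j), the step at which that cell was added to P.
  Insert 5 (step 1): P = [5];  Q = [1]
  Insert 3 (step 2): P = [3] / [5];  Q = [1] / [2]
  Insert 1 (step 3): P = [1] / [3] / [5];  Q = [1] / [2] / [3]
  Insert 8 (step 4): P = [1, 8] / [3] / [5];  Q = [1, 4] / [2] / [3]
  Insert 9 (step 5): P = [1, 8, 9] / [3] / [5];  Q = [1, 4, 5] / [2] / [3]
  Insert 2 (step 6): P = [1, 2, 9] / [3, 8] / [5];  Q = [1, 4, 5] / [2, 6] / [3]
  Insert 7 (step 7): P = [1, 2, 7] / [3, 8, 9] / [5];  Q = [1, 4, 5] / [2, 6, 7] / [3]
  Insert 4 (step 8): P = [1, 2, 4] / [3, 7, 9] / [5, 8];  Q = [1, 4, 5] / [2, 6, 7] / [3, 8]
  Insert 6 (step 9): P = [1, 2, 4, 6] / [3, 7, 9] / [5, 8];  Q = [1, 4, 5, 9] / [2, 6, 7] / [3, 8]
Final shape: (4, 3, 2).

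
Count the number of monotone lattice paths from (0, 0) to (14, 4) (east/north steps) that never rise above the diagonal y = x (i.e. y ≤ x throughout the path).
Number of paths = 2244

By the reflection principle (André's argument), the number of monotone paths to (14, 4) with n ≤ m that never go above y = x is C(18, 14) − C(18, 15) = 3060 − 816 = 2244.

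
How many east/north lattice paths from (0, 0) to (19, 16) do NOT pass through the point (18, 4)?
Number of paths = 4059833855

Total paths from (0, 0) to (19, 16): C(35, 19) = 4059928950. Paths through (18, 4): (paths (0, 0) → (18, 4)) × (paths (18, 4) → (19, 16)) = C(22, 18) · C(13, 1) = 7315 · 13 = 95095. Avoidance count = 4059928950 − 95095 = 4059833855.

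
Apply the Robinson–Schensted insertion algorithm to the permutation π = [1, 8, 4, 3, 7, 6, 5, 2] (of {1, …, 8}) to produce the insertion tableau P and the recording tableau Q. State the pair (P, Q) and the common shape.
P = [1, 2, 5] / [3, 6] / [4] / [7] / [8];  Q = [1, 2, 5] / [3, 6] / [4] / [7] / [8];  common shape = (3, 2, 1, 1, 1)

Row-insert the values π_1, π_2, … into P one at a time, bumping the leftmost entry strictly greater than the inserted value down to the next row. The recording tableau Q records, in position (i, j), the step at which that cell was added to P.
  Insert 1 (step 1): P = [1];  Q = [1]
  Insert 8 (step 2): P = [1, 8];  Q = [1, 2]
  Insert 4 (step 3): P = [1, 4] / [8];  Q = [1, 2] / [3]
  Insert 3 (step 4): P = [1, 3] / [4] / [8];  Q = [1, 2] / [3] / [4]
  Insert 7 (step 5): P = [1, 3, 7] / [4] / [8];  Q = [1, 2, 5] / [3] / [4]
  Insert 6 (step 6): P = [1, 3, 6] / [4, 7] / [8];  Q = [1, 2, 5] / [3, 6] / [4]
  Insert 5 (step 7): P = [1, 3, 5] / [4, 6] / [7] / [8];  Q = [1, 2, 5] / [3, 6] / [4] / [7]
  Insert 2 (step 8): P = [1, 2, 5] / [3, 6] / [4] / [7] / [8];  Q = [1, 2, 5] / [3, 6] / [4] / [7] / [8]
Final shape: (3, 2, 1, 1, 1).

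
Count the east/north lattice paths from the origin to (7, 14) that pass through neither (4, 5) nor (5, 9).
Number of paths = 59748

Inclusion–exclusion. Total paths: C(21, 7) = 116280. Through P₁: C(9, 4)·C(12, 3) = 27720. Through P₂: C(14, 5)·C(7, 2) = 42042. Since P₁ is strictly southwest of P₂, a monotone path through both must visit P₁ then P₂; paths through both = C(9, 4)·C(5, 1)·C(7, 2) = 13230. Avoid both = 116280 − 27720 − 42042 + 13230 = 59748.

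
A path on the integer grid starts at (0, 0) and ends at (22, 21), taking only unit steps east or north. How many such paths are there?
Number of paths = 1052049481860

A monotone lattice path from (0, 0) to (22, 21) consists of 22 east steps and 21 north steps in some order, so it is determined by which 22 of the 43 steps are east. The count is C(43, 22) = 1052049481860.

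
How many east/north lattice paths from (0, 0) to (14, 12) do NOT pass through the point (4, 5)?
Number of paths = 7207252

Total paths from (0, 0) to (14, 12): C(26, 14) = 9657700. Paths through (4, 5): (paths (0, 0) → (4, 5)) × (paths (4, 5) → (14, 12)) = C(9, 4) · C(17, 10) = 126 · 19448 = 2450448. Avoidance count = 9657700 − 2450448 = 7207252.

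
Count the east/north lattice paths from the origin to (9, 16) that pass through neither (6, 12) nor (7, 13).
Number of paths = 989315

Inclusion–exclusion. Total paths: C(25, 9) = 2042975. Through P₁: C(18, 6)·C(7, 3) = 649740. Through P₂: C(20, 7)·C(5, 2) = 775200. Since P₁ is strictly southwest of P₂, a monotone path through both must visit P₁ then P₂; paths through both = C(18, 6)·C(2, 1)·C(5, 2) = 371280. Avoid both = 2042975 − 649740 − 775200 + 371280 = 989315.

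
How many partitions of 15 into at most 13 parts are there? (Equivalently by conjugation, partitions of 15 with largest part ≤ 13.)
p(15, parts ≤ 13) = 174

Partitions of 15 with all parts ≤ 13: 13+2, 13+1+1, 12+3, 12+2+1, 12+1+1+1, 11+4, 11+3+1, 11+2+2, 11+2+1+1, 11+1+1+1+1, 10+5, 10+4+1, 10+3+2, 10+3+1+1, 10+2+2+1, 10+2+1+1+1, 10+1+1+1+1+1, 9+6, 9+5+1, 9+4+2, 9+4+1+1, 9+3+3, 9+3+2+1, 9+3+1+1+1, 9+2+2+2, 9+2+2+1+1, 9+2+1+1+1+1, 9+1+1+1+1+1+1, 8+7, 8+6+1, … (174 total). Count = 174.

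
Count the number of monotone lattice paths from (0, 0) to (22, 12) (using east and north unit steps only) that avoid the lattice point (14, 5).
Number of paths = 473527860

Total paths from (0, 0) to (22, 12): C(34, 22) = 548354040. Paths through (14, 5): (paths (0, 0) → (14, 5)) × (paths (14, 5) → (22, 12)) = C(19, 14) · C(15, 8) = 11628 · 6435 = 74826180. Avoidance count = 548354040 − 74826180 = 473527860.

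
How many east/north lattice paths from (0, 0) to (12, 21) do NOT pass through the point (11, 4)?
Number of paths = 354792750

Total paths from (0, 0) to (12, 21): C(33, 12) = 354817320. Paths through (11, 4): (paths (0, 0) → (11, 4)) × (paths (11, 4) → (12, 21)) = C(15, 11) · C(18, 1) = 1365 · 18 = 24570. Avoidance count = 354817320 − 24570 = 354792750.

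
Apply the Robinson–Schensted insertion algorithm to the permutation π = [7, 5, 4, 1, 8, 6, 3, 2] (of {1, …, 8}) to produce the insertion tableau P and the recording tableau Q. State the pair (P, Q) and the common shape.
P = [1, 2] / [3, 6] / [4, 8] / [5] / [7];  Q = [1, 5] / [2, 6] / [3, 7] / [4] / [8];  common shape = (2, 2, 2, 1, 1)

Row-insert the values π_1, π_2, … into P one at a time, bumping the leftmost entry strictly greater than the inserted value down to the next row. The recording tableau Q records, in position (i, j), the step at which that cell was added to P.
  Insert 7 (step 1): P = [7];  Q = [1]
  Insert 5 (step 2): P = [5] / [7];  Q = [1] / [2]
  Insert 4 (step 3): P = [4] / [5] / [7];  Q = [1] / [2] / [3]
  Insert 1 (step 4): P = [1] / [4] / [5] / [7];  Q = [1] / [2] / [3] / [4]
  Insert 8 (step 5): P = [1, 8] / [4] / [5] / [7];  Q = [1, 5] / [2] / [3] / [4]
  Insert 6 (step 6): P = [1, 6] / [4, 8] / [5] / [7];  Q = [1, 5] / [2, 6] / [3] / [4]
  Insert 3 (step 7): P = [1, 3] / [4, 6] / [5, 8] / [7];  Q = [1, 5] / [2, 6] / [3, 7] / [4]
  Insert 2 (step 8): P = [1, 2] / [3, 6] / [4, 8] / [5] / [7];  Q = [1, 5] / [2, 6] / [3, 7] / [4] / [8]
Final shape: (2, 2, 2, 1, 1).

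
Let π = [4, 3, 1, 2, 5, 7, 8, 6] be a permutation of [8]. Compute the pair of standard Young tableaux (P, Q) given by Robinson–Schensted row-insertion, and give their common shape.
P = [1, 2, 5, 6, 8] / [3, 7] / [4];  Q = [1, 4, 5, 6, 7] / [2, 8] / [3];  common shape = (5, 2, 1)

Row-insert the values π_1, π_2, … into P one at a time, bumping the leftmost entry strictly greater than the inserted value down to the next row. The recording tableau Q records, in position (i, j), the step at which that cell was added to P.
  Insert 4 (step 1): P = [4];  Q = [1]
  Insert 3 (step 2): P = [3] / [4];  Q = [1] / [2]
  Insert 1 (step 3): P = [1] / [3] / [4];  Q = [1] / [2] / [3]
  Insert 2 (step 4): P = [1, 2] / [3] / [4];  Q = [1, 4] / [2] / [3]
  Insert 5 (step 5): P = [1, 2, 5] / [3] / [4];  Q = [1, 4, 5] / [2] / [3]
  Insert 7 (step 6): P = [1, 2, 5, 7] / [3] / [4];  Q = [1, 4, 5, 6] / [2] / [3]
  Insert 8 (step 7): P = [1, 2, 5, 7, 8] / [3] / [4];  Q = [1, 4, 5, 6, 7] / [2] / [3]
  Insert 6 (step 8): P = [1, 2, 5, 6, 8] / [3, 7] / [4];  Q = [1, 4, 5, 6, 7] / [2, 8] / [3]
Final shape: (5, 2, 1).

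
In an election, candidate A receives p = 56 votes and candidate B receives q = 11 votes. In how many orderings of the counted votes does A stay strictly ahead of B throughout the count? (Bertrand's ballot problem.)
Strict-lead orderings = 863102246760

Total orderings of the 67 votes with 56 for A: C(67, 56) = 1285063345176. By the Bertrand ballot formula (Cycle Lemma / reflection principle), the number of orderings in which A is strictly ahead of B throughout is (p − q)/(p + q) · C(p + q, p) = (56 − 11)/(56 + 11) · 1285063345176 = 863102246760.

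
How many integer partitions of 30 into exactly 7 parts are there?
p(30, 7 parts) = 618

Partitions of n into exactly k parts are in bijection with partitions of n − k into at most k parts (subtract 1 from each part). So p(30, exactly 7) = p(23, parts ≤ 7). Computing via the recurrence p(m, j) = p(m, j−1) + p(m−j, j) gives 618.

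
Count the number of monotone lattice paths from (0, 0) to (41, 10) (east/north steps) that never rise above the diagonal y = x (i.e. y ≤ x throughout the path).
Number of paths = 9735399520

By the reflection principle (André's argument), the number of monotone paths to (41, 10) with n ≤ m that never go above y = x is C(51, 41) − C(51, 42) = 12777711870 − 3042312350 = 9735399520.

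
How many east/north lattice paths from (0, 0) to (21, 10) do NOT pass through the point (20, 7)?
Number of paths = 40800045

Total paths from (0, 0) to (21, 10): C(31, 21) = 44352165. Paths through (20, 7): (paths (0, 0) → (20, 7)) × (paths (20, 7) → (21, 10)) = C(27, 20) · C(4, 1) = 888030 · 4 = 3552120. Avoidance count = 44352165 − 3552120 = 40800045.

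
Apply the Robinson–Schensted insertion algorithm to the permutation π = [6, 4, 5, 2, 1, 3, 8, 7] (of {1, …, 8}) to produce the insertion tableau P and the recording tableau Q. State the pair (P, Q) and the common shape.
P = [1, 3, 7] / [2, 5, 8] / [4] / [6];  Q = [1, 3, 7] / [2, 6, 8] / [4] / [5];  common shape = (3, 3, 1, 1)

Row-insert the values π_1, π_2, … into P one at a time, bumping the leftmost entry strictly greater than the inserted value down to the next row. The recording tableau Q records, in position (i, j), the step at which that cell was added to P.
  Insert 6 (step 1): P = [6];  Q = [1]
  Insert 4 (step 2): P = [4] / [6];  Q = [1] / [2]
  Insert 5 (step 3): P = [4, 5] / [6];  Q = [1, 3] / [2]
  Insert 2 (step 4): P = [2, 5] / [4] / [6];  Q = [1, 3] / [2] / [4]
  Insert 1 (step 5): P = [1, 5] / [2] / [4] / [6];  Q = [1, 3] / [2] / [4] / [5]
  Insert 3 (step 6): P = [1, 3] / [2, 5] / [4] / [6];  Q = [1, 3] / [2, 6] / [4] / [5]
  Insert 8 (step 7): P = [1, 3, 8] / [2, 5] / [4] / [6];  Q = [1, 3, 7] / [2, 6] / [4] / [5]
  Insert 7 (step 8): P = [1, 3, 7] / [2, 5, 8] / [4] / [6];  Q = [1, 3, 7] / [2, 6, 8] / [4] / [5]
Final shape: (3, 3, 1, 1).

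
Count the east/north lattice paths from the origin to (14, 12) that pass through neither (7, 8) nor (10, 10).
Number of paths = 5728060

Inclusion–exclusion. Total paths: C(26, 14) = 9657700. Through P₁: C(15, 7)·C(11, 7) = 2123550. Through P₂: C(20, 10)·C(6, 4) = 2771340. Since P₁ is strictly southwest of P₂, a monotone path through both must visit P₁ then P₂; paths through both = C(15, 7)·C(5, 3)·C(6, 4) = 965250. Avoid both = 9657700 − 2123550 − 2771340 + 965250 = 5728060.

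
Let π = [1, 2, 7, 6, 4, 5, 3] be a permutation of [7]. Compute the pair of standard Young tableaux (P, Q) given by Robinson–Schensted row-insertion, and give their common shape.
P = [1, 2, 3, 5] / [4] / [6] / [7];  Q = [1, 2, 3, 6] / [4] / [5] / [7];  common shape = (4, 1, 1, 1)

Row-insert the values π_1, π_2, … into P one at a time, bumping the leftmost entry strictly greater than the inserted value down to the next row. The recording tableau Q records, in position (i, j), the step at which that cell was added to P.
  Insert 1 (step 1): P = [1];  Q = [1]
  Insert 2 (step 2): P = [1, 2];  Q = [1, 2]
  Insert 7 (step 3): P = [1, 2, 7];  Q = [1, 2, 3]
  Insert 6 (step 4): P = [1, 2, 6] / [7];  Q = [1, 2, 3] / [4]
  Insert 4 (step 5): P = [1, 2, 4] / [6] / [7];  Q = [1, 2, 3] / [4] / [5]
  Insert 5 (step 6): P = [1, 2, 4, 5] / [6] / [7];  Q = [1, 2, 3, 6] / [4] / [5]
  Insert 3 (step 7): P = [1, 2, 3, 5] / [4] / [6] / [7];  Q = [1, 2, 3, 6] / [4] / [5] / [7]
Final shape: (4, 1, 1, 1).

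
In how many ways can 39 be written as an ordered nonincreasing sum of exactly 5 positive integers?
p(39, 5 parts) = 1014

Partitions of n into exactly k parts are in bijection with partitions of n − k into at most k parts (subtract 1 from each part). So p(39, exactly 5) = p(34, parts ≤ 5). Computing via the recurrence p(m, j) = p(m, j−1) + p(m−j, j) gives 1014.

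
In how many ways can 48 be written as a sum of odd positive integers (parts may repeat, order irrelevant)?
p_odd(48) = 2910

Enumerate partitions using only odd parts via the recurrence o(n, m) = o(n, m−2) + o(n−m, m) over odd m, starting from the largest odd part ≤ n. This gives p_odd(48) = 2910. (Euler's theorem: equals the count of distinct-part partitions.)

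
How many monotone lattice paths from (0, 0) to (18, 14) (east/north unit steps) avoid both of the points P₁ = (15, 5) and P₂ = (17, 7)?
Number of paths = 466000080

Inclusion–exclusion. Total paths: C(32, 18) = 471435600. Through P₁: C(20, 15)·C(12, 3) = 3410880. Through P₂: C(24, 17)·C(8, 1) = 2768832. Since P₁ is strictly southwest of P₂, a monotone path through both must visit P₁ then P₂; paths through both = C(20, 15)·C(4, 2)·C(8, 1) = 744192. Avoid both = 471435600 − 3410880 − 2768832 + 744192 = 466000080.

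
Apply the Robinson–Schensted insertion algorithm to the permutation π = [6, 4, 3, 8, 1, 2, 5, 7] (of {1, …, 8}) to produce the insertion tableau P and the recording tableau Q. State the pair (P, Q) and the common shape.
P = [1, 2, 5, 7] / [3, 8] / [4] / [6];  Q = [1, 4, 7, 8] / [2, 6] / [3] / [5];  common shape = (4, 2, 1, 1)

Row-insert the values π_1, π_2, … into P one at a time, bumping the leftmost entry strictly greater than the inserted value down to the next row. The recording tableau Q records, in position (i, j), the step at which that cell was added to P.
  Insert 6 (step 1): P = [6];  Q = [1]
  Insert 4 (step 2): P = [4] / [6];  Q = [1] / [2]
  Insert 3 (step 3): P = [3] / [4] / [6];  Q = [1] / [2] / [3]
  Insert 8 (step 4): P = [3, 8] / [4] / [6];  Q = [1, 4] / [2] / [3]
  Insert 1 (step 5): P = [1, 8] / [3] / [4] / [6];  Q = [1, 4] / [2] / [3] / [5]
  Insert 2 (step 6): P = [1, 2] / [3, 8] / [4] / [6];  Q = [1, 4] / [2, 6] / [3] / [5]
  Insert 5 (step 7): P = [1, 2, 5] / [3, 8] / [4] / [6];  Q = [1, 4, 7] / [2, 6] / [3] / [5]
  Insert 7 (step 8): P = [1, 2, 5, 7] / [3, 8] / [4] / [6];  Q = [1, 4, 7, 8] / [2, 6] / [3] / [5]
Final shape: (4, 2, 1, 1).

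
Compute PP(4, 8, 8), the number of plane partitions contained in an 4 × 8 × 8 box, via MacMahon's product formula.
PP(4, 8, 8) = 15484613937936

Evaluate the triple product over i = 1..4, j = 1..8, k = 1..8. The factors are (2/1) · (3/2) · (4/3) · (5/4) · (6/5) · (7/6) · (8/7) · (9/8) · … (256 factors total). The numerators and denominators telescope so the product is an integer; carrying out the multiplication exactly gives PP(4, 8, 8) = 15484613937936.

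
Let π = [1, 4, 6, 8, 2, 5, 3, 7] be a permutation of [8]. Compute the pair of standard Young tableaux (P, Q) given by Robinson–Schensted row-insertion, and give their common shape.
P = [1, 2, 3, 7] / [4, 5, 8] / [6];  Q = [1, 2, 3, 4] / [5, 6, 8] / [7];  common shape = (4, 3, 1)

Row-insert the values π_1, π_2, … into P one at a time, bumping the leftmost entry strictly greater than the inserted value down to the next row. The recording tableau Q records, in position (i, j), the step at which that cell was added to P.
  Insert 1 (step 1): P = [1];  Q = [1]
  Insert 4 (step 2): P = [1, 4];  Q = [1, 2]
  Insert 6 (step 3): P = [1, 4, 6];  Q = [1, 2, 3]
  Insert 8 (step 4): P = [1, 4, 6, 8];  Q = [1, 2, 3, 4]
  Insert 2 (step 5): P = [1, 2, 6, 8] / [4];  Q = [1, 2, 3, 4] / [5]
  Insert 5 (step 6): P = [1, 2, 5, 8] / [4, 6];  Q = [1, 2, 3, 4] / [5, 6]
  Insert 3 (step 7): P = [1, 2, 3, 8] / [4, 5] / [6];  Q = [1, 2, 3, 4] / [5, 6] / [7]
  Insert 7 (step 8): P = [1, 2, 3, 7] / [4, 5, 8] / [6];  Q = [1, 2, 3, 4] / [5, 6, 8] / [7]
Final shape: (4, 3, 1).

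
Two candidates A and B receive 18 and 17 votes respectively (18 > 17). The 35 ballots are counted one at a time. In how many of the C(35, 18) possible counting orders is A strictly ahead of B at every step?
Strict-lead orderings = 129644790

Total orderings of the 35 votes with 18 for A: C(35, 18) = 4537567650. By the Bertrand ballot formula (Cycle Lemma / reflection principle), the number of orderings in which A is strictly ahead of B throughout is (p − q)/(p + q) · C(p + q, p) = (18 − 17)/(18 + 17) · 4537567650 = 129644790.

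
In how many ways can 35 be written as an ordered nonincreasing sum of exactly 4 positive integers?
p(35, 4 parts) = 321

Partitions of n into exactly k parts are in bijection with partitions of n − k into at most k parts (subtract 1 from each part). So p(35, exactly 4) = p(31, parts ≤ 4). Computing via the recurrence p(m, j) = p(m, j−1) + p(m−j, j) gives 321.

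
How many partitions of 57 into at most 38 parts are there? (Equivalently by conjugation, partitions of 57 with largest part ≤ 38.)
p(57, parts ≤ 38) = 612557

Use the recurrence p(n, m) = p(n, m−1) + p(n−m, m): either the largest part is < m (count p(n, m−1)) or the largest part is exactly m (remove one copy of m, count p(n−m, m)). With p(0, ·) = 1 this gives p(57, parts ≤ 38) = 612557. (By conjugating Young diagrams, this also counts partitions of 57 into at most 38 parts.)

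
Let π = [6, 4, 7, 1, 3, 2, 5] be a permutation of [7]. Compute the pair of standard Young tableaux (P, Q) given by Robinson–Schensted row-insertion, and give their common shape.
P = [1, 2, 5] / [3, 7] / [4] / [6];  Q = [1, 3, 7] / [2, 5] / [4] / [6];  common shape = (3, 2, 1, 1)

Row-insert the values π_1, π_2, … into P one at a time, bumping the leftmost entry strictly greater than the inserted value down to the next row. The recording tableau Q records, in position (i, j), the step at which that cell was added to P.
  Insert 6 (step 1): P = [6];  Q = [1]
  Insert 4 (step 2): P = [4] / [6];  Q = [1] / [2]
  Insert 7 (step 3): P = [4, 7] / [6];  Q = [1, 3] / [2]
  Insert 1 (step 4): P = [1, 7] / [4] / [6];  Q = [1, 3] / [2] / [4]
  Insert 3 (step 5): P = [1, 3] / [4, 7] / [6];  Q = [1, 3] / [2, 5] / [4]
  Insert 2 (step 6): P = [1, 2] / [3, 7] / [4] / [6];  Q = [1, 3] / [2, 5] / [4] / [6]
  Insert 5 (step 7): P = [1, 2, 5] / [3, 7] / [4] / [6];  Q = [1, 3, 7] / [2, 5] / [4] / [6]
Final shape: (3, 2, 1, 1).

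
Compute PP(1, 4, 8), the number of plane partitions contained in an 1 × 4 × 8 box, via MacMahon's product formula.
PP(1, 4, 8) = 495

Evaluate the triple product over i = 1..1, j = 1..4, k = 1..8. The factors are (2/1) · (3/2) · (4/3) · (5/4) · (6/5) · (7/6) · (8/7) · (9/8) · … (32 factors total). The numerators and denominators telescope so the product is an integer; carrying out the multiplication exactly gives PP(1, 4, 8) = 495.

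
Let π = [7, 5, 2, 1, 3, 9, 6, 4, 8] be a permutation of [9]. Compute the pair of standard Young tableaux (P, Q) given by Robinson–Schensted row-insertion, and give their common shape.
P = [1, 3, 4, 8] / [2, 6] / [5, 9] / [7];  Q = [1, 5, 6, 9] / [2, 7] / [3, 8] / [4];  common shape = (4, 2, 2, 1)

Row-insert the values π_1, π_2, … into P one at a time, bumping the leftmost entry strictly greater than the inserted value down to the next row. The recording tableau Q records, in position (i, j), the step at which that cell was added to P.
  Insert 7 (step 1): P = [7];  Q = [1]
  Insert 5 (step 2): P = [5] / [7];  Q = [1] / [2]
  Insert 2 (step 3): P = [2] / [5] / [7];  Q = [1] / [2] / [3]
  Insert 1 (step 4): P = [1] / [2] / [5] / [7];  Q = [1] / [2] / [3] / [4]
  Insert 3 (step 5): P = [1, 3] / [2] / [5] / [7];  Q = [1, 5] / [2] / [3] / [4]
  Insert 9 (step 6): P = [1, 3, 9] / [2] / [5] / [7];  Q = [1, 5, 6] / [2] / [3] / [4]
  Insert 6 (step 7): P = [1, 3, 6] / [2, 9] / [5] / [7];  Q = [1, 5, 6] / [2, 7] / [3] / [4]
  Insert 4 (step 8): P = [1, 3, 4] / [2, 6] / [5, 9] / [7];  Q = [1, 5, 6] / [2, 7] / [3, 8] / [4]
  Insert 8 (step 9): P = [1, 3, 4, 8] / [2, 6] / [5, 9] / [7];  Q = [1, 5, 6, 9] / [2, 7] / [3, 8] / [4]
Final shape: (4, 2, 2, 1).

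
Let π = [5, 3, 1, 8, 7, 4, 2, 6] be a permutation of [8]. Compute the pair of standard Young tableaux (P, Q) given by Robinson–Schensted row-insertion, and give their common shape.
P = [1, 2, 6] / [3, 4] / [5, 7] / [8];  Q = [1, 4, 8] / [2, 5] / [3, 6] / [7];  common shape = (3, 2, 2, 1)

Row-insert the values π_1, π_2, … into P one at a time, bumping the leftmost entry strictly greater than the inserted value down to the next row. The recording tableau Q records, in position (i, j), the step at which that cell was added to P.
  Insert 5 (step 1): P = [5];  Q = [1]
  Insert 3 (step 2): P = [3] / [5];  Q = [1] / [2]
  Insert 1 (step 3): P = [1] / [3] / [5];  Q = [1] / [2] / [3]
  Insert 8 (step 4): P = [1, 8] / [3] / [5];  Q = [1, 4] / [2] / [3]
  Insert 7 (step 5): P = [1, 7] / [3, 8] / [5];  Q = [1, 4] / [2, 5] / [3]
  Insert 4 (step 6): P = [1, 4] / [3, 7] / [5, 8];  Q = [1, 4] / [2, 5] / [3, 6]
  Insert 2 (step 7): P = [1, 2] / [3, 4] / [5, 7] / [8];  Q = [1, 4] / [2, 5] / [3, 6] / [7]
  Insert 6 (step 8): P = [1, 2, 6] / [3, 4] / [5, 7] / [8];  Q = [1, 4, 8] / [2, 5] / [3, 6] / [7]
Final shape: (3, 2, 2, 1).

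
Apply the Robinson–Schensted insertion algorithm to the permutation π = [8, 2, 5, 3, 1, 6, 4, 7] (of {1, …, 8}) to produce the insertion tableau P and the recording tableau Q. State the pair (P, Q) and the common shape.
P = [1, 3, 4, 7] / [2, 6] / [5] / [8];  Q = [1, 3, 6, 8] / [2, 7] / [4] / [5];  common shape = (4, 2, 1, 1)

Row-insert the values π_1, π_2, … into P one at a time, bumping the leftmost entry strictly greater than the inserted value down to the next row. The recording tableau Q records, in position (i, j), the step at which that cell was added to P.
  Insert 8 (step 1): P = [8];  Q = [1]
  Insert 2 (step 2): P = [2] / [8];  Q = [1] / [2]
  Insert 5 (step 3): P = [2, 5] / [8];  Q = [1, 3] / [2]
  Insert 3 (step 4): P = [2, 3] / [5] / [8];  Q = [1, 3] / [2] / [4]
  Insert 1 (step 5): P = [1, 3] / [2] / [5] / [8];  Q = [1, 3] / [2] / [4] / [5]
  Insert 6 (step 6): P = [1, 3, 6] / [2] / [5] / [8];  Q = [1, 3, 6] / [2] / [4] / [5]
  Insert 4 (step 7): P = [1, 3, 4] / [2, 6] / [5] / [8];  Q = [1, 3, 6] / [2, 7] / [4] / [5]
  Insert 7 (step 8): P = [1, 3, 4, 7] / [2, 6] / [5] / [8];  Q = [1, 3, 6, 8] / [2, 7] / [4] / [5]
Final shape: (4, 2, 1, 1).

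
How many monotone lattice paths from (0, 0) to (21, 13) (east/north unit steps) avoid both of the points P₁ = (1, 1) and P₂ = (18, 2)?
Number of paths = 476342024

Inclusion–exclusion. Total paths: C(34, 21) = 927983760. Through P₁: C(2, 1)·C(32, 20) = 451585680. Through P₂: C(20, 18)·C(14, 3) = 69160. Since P₁ is strictly southwest of P₂, a monotone path through both must visit P₁ then P₂; paths through both = C(2, 1)·C(18, 17)·C(14, 3) = 13104. Avoid both = 927983760 − 451585680 − 69160 + 13104 = 476342024.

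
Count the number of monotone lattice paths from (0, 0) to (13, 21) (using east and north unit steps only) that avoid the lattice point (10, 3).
Number of paths = 927603380

Total paths from (0, 0) to (13, 21): C(34, 13) = 927983760. Paths through (10, 3): (paths (0, 0) → (10, 3)) × (paths (10, 3) → (13, 21)) = C(13, 10) · C(21, 3) = 286 · 1330 = 380380. Avoidance count = 927983760 − 380380 = 927603380.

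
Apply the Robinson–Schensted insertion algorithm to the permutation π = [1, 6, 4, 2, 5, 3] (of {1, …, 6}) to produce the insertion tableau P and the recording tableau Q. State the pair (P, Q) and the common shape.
P = [1, 2, 3] / [4, 5] / [6];  Q = [1, 2, 5] / [3, 6] / [4];  common shape = (3, 2, 1)

Row-insert the values π_1, π_2, … into P one at a time, bumping the leftmost entry strictly greater than the inserted value down to the next row. The recording tableau Q records, in position (i, j), the step at which that cell was added to P.
  Insert 1 (step 1): P = [1];  Q = [1]
  Insert 6 (step 2): P = [1, 6];  Q = [1, 2]
  Insert 4 (step 3): P = [1, 4] / [6];  Q = [1, 2] / [3]
  Insert 2 (step 4): P = [1, 2] / [4] / [6];  Q = [1, 2] / [3] / [4]
  Insert 5 (step 5): P = [1, 2, 5] / [4] / [6];  Q = [1, 2, 5] / [3] / [4]
  Insert 3 (step 6): P = [1, 2, 3] / [4, 5] / [6];  Q = [1, 2, 5] / [3, 6] / [4]
Final shape: (3, 2, 1).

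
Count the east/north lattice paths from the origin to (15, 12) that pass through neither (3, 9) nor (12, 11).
Number of paths = 11923848

Inclusion–exclusion. Total paths: C(27, 15) = 17383860. Through P₁: C(12, 3)·C(15, 12) = 100100. Through P₂: C(23, 12)·C(4, 3) = 5408312. Since P₁ is strictly southwest of P₂, a monotone path through both must visit P₁ then P₂; paths through both = C(12, 3)·C(11, 9)·C(4, 3) = 48400. Avoid both = 17383860 − 100100 − 5408312 + 48400 = 11923848.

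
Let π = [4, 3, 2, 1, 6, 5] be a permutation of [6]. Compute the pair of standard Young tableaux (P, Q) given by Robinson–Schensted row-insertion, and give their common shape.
P = [1, 5] / [2, 6] / [3] / [4];  Q = [1, 5] / [2, 6] / [3] / [4];  common shape = (2, 2, 1, 1)

Row-insert the values π_1, π_2, … into P one at a time, bumping the leftmost entry strictly greater than the inserted value down to the next row. The recording tableau Q records, in position (i, j), the step at which that cell was added to P.
  Insert 4 (step 1): P = [4];  Q = [1]
  Insert 3 (step 2): P = [3] / [4];  Q = [1] / [2]
  Insert 2 (step 3): P = [2] / [3] / [4];  Q = [1] / [2] / [3]
  Insert 1 (step 4): P = [1] / [2] / [3] / [4];  Q = [1] / [2] / [3] / [4]
  Insert 6 (step 5): P = [1, 6] / [2] / [3] / [4];  Q = [1, 5] / [2] / [3] / [4]
  Insert 5 (step 6): P = [1, 5] / [2, 6] / [3] / [4];  Q = [1, 5] / [2, 6] / [3] / [4]
Final shape: (2, 2, 1, 1).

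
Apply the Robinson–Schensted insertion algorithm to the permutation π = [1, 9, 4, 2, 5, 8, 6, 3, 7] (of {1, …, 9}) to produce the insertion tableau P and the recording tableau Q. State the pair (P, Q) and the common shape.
P = [1, 2, 3, 6, 7] / [4, 5] / [8] / [9];  Q = [1, 2, 5, 6, 9] / [3, 7] / [4] / [8];  common shape = (5, 2, 1, 1)

Row-insert the values π_1, π_2, … into P one at a time, bumping the leftmost entry strictly greater than the inserted value down to the next row. The recording tableau Q records, in position (i, j), the step at which that cell was added to P.
  Insert 1 (step 1): P = [1];  Q = [1]
  Insert 9 (step 2): P = [1, 9];  Q = [1, 2]
  Insert 4 (step 3): P = [1, 4] / [9];  Q = [1, 2] / [3]
  Insert 2 (step 4): P = [1, 2] / [4] / [9];  Q = [1, 2] / [3] / [4]
  Insert 5 (step 5): P = [1, 2, 5] / [4] / [9];  Q = [1, 2, 5] / [3] / [4]
  Insert 8 (step 6): P = [1, 2, 5, 8] / [4] / [9];  Q = [1, 2, 5, 6] / [3] / [4]
  Insert 6 (step 7): P = [1, 2, 5, 6] / [4, 8] / [9];  Q = [1, 2, 5, 6] / [3, 7] / [4]
  Insert 3 (step 8): P = [1, 2, 3, 6] / [4, 5] / [8] / [9];  Q = [1, 2, 5, 6] / [3, 7] / [4] / [8]
  Insert 7 (step 9): P = [1, 2, 3, 6, 7] / [4, 5] / [8] / [9];  Q = [1, 2, 5, 6, 9] / [3, 7] / [4] / [8]
Final shape: (5, 2, 1, 1).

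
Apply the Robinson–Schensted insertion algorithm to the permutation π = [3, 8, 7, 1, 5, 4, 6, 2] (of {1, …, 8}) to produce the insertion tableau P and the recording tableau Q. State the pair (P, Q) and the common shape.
P = [1, 2, 6] / [3, 4] / [5] / [7] / [8];  Q = [1, 2, 7] / [3, 5] / [4] / [6] / [8];  common shape = (3, 2, 1, 1, 1)

Row-insert the values π_1, π_2, … into P one at a time, bumping the leftmost entry strictly greater than the inserted value down to the next row. The recording tableau Q records, in position (i, j), the step at which that cell was added to P.
  Insert 3 (step 1): P = [3];  Q = [1]
  Insert 8 (step 2): P = [3, 8];  Q = [1, 2]
  Insert 7 (step 3): P = [3, 7] / [8];  Q = [1, 2] / [3]
  Insert 1 (step 4): P = [1, 7] / [3] / [8];  Q = [1, 2] / [3] / [4]
  Insert 5 (step 5): P = [1, 5] / [3, 7] / [8];  Q = [1, 2] / [3, 5] / [4]
  Insert 4 (step 6): P = [1, 4] / [3, 5] / [7] / [8];  Q = [1, 2] / [3, 5] / [4] / [6]
  Insert 6 (step 7): P = [1, 4, 6] / [3, 5] / [7] / [8];  Q = [1, 2, 7] / [3, 5] / [4] / [6]
  Insert 2 (step 8): P = [1, 2, 6] / [3, 4] / [5] / [7] / [8];  Q = [1, 2, 7] / [3, 5] / [4] / [6] / [8]
Final shape: (3, 2, 1, 1, 1).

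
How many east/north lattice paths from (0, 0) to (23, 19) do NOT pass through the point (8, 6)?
Number of paths = 334336504320

Total paths from (0, 0) to (23, 19): C(42, 23) = 446775310800. Paths through (8, 6): (paths (0, 0) → (8, 6)) × (paths (8, 6) → (23, 19)) = C(14, 8) · C(28, 15) = 3003 · 37442160 = 112438806480. Avoidance count = 446775310800 − 112438806480 = 334336504320.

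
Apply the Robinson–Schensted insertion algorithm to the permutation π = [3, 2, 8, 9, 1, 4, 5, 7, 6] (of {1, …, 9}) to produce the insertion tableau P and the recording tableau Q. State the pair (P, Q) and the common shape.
P = [1, 4, 5, 6] / [2, 7, 9] / [3, 8];  Q = [1, 3, 4, 8] / [2, 6, 7] / [5, 9];  common shape = (4, 3, 2)

Row-insert the values π_1, π_2, … into P one at a time, bumping the leftmost entry strictly greater than the inserted value down to the next row. The recording tableau Q records, in position (i, j), the step at which that cell was added to P.
  Insert 3 (step 1): P = [3];  Q = [1]
  Insert 2 (step 2): P = [2] / [3];  Q = [1] / [2]
  Insert 8 (step 3): P = [2, 8] / [3];  Q = [1, 3] / [2]
  Insert 9 (step 4): P = [2, 8, 9] / [3];  Q = [1, 3, 4] / [2]
  Insert 1 (step 5): P = [1, 8, 9] / [2] / [3];  Q = [1, 3, 4] / [2] / [5]
  Insert 4 (step 6): P = [1, 4, 9] / [2, 8] / [3];  Q = [1, 3, 4] / [2, 6] / [5]
  Insert 5 (step 7): P = [1, 4, 5] / [2, 8, 9] / [3];  Q = [1, 3, 4] / [2, 6, 7] / [5]
  Insert 7 (step 8): P = [1, 4, 5, 7] / [2, 8, 9] / [3];  Q = [1, 3, 4, 8] / [2, 6, 7] / [5]
  Insert 6 (step 9): P = [1, 4, 5, 6] / [2, 7, 9] / [3, 8];  Q = [1, 3, 4, 8] / [2, 6, 7] / [5, 9]
Final shape: (4, 3, 2).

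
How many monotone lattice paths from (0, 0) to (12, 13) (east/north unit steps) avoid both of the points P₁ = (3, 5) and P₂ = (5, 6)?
Number of paths = 2829932

Inclusion–exclusion. Total paths: C(25, 12) = 5200300. Through P₁: C(8, 3)·C(17, 9) = 1361360. Through P₂: C(11, 5)·C(14, 7) = 1585584. Since P₁ is strictly southwest of P₂, a monotone path through both must visit P₁ then P₂; paths through both = C(8, 3)·C(3, 2)·C(14, 7) = 576576. Avoid both = 5200300 − 1361360 − 1585584 + 576576 = 2829932.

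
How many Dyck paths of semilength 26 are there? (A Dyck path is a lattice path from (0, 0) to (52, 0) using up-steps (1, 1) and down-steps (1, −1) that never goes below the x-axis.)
C_26 = 18367353072152

These Dyck paths are counted by the Catalan number C_n = (1/(n + 1)) · C(2n, n). For n = 26: C_26 = (1/27) · C(52, 26) = 495918532948104/27 = 18367353072152.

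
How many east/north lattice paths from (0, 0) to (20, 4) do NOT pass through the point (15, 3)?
Number of paths = 5730

Total paths from (0, 0) to (20, 4): C(24, 20) = 10626. Paths through (15, 3): (paths (0, 0) → (15, 3)) × (paths (15, 3) → (20, 4)) = C(18, 15) · C(6, 5) = 816 · 6 = 4896. Avoidance count = 10626 − 4896 = 5730.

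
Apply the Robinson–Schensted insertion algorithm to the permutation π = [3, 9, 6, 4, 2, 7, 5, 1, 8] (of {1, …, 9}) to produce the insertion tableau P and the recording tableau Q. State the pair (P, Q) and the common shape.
P = [1, 4, 5, 8] / [2, 7] / [3] / [6] / [9];  Q = [1, 2, 6, 9] / [3, 7] / [4] / [5] / [8];  common shape = (4, 2, 1, 1, 1)

Row-insert the values π_1, π_2, … into P one at a time, bumping the leftmost entry strictly greater than the inserted value down to the next row. The recording tableau Q records, in position (i, j), the step at which that cell was added to P.
  Insert 3 (step 1): P = [3];  Q = [1]
  Insert 9 (step 2): P = [3, 9];  Q = [1, 2]
  Insert 6 (step 3): P = [3, 6] / [9];  Q = [1, 2] / [3]
  Insert 4 (step 4): P = [3, 4] / [6] / [9];  Q = [1, 2] / [3] / [4]
  Insert 2 (step 5): P = [2, 4] / [3] / [6] / [9];  Q = [1, 2] / [3] / [4] / [5]
  Insert 7 (step 6): P = [2, 4, 7] / [3] / [6] / [9];  Q = [1, 2, 6] / [3] / [4] / [5]
  Insert 5 (step 7): P = [2, 4, 5] / [3, 7] / [6] / [9];  Q = [1, 2, 6] / [3, 7] / [4] / [5]
  Insert 1 (step 8): P = [1, 4, 5] / [2, 7] / [3] / [6] / [9];  Q = [1, 2, 6] / [3, 7] / [4] / [5] / [8]
  Insert 8 (step 9): P = [1, 4, 5, 8] / [2, 7] / [3] / [6] / [9];  Q = [1, 2, 6, 9] / [3, 7] / [4] / [5] / [8]
Final shape: (4, 2, 1, 1, 1).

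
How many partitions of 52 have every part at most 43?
p(52, parts ≤ 43) = 281522

Use the recurrence p(n, m) = p(n, m−1) + p(n−m, m): either the largest part is < m (count p(n, m−1)) or the largest part is exactly m (remove one copy of m, count p(n−m, m)). With p(0, ·) = 1 this gives p(52, parts ≤ 43) = 281522. (By conjugating Young diagrams, this also counts partitions of 52 into at most 43 parts.)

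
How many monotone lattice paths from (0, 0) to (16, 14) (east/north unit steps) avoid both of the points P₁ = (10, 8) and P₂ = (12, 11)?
Number of paths = 72982853

Inclusion–exclusion. Total paths: C(30, 16) = 145422675. Through P₁: C(18, 10)·C(12, 6) = 40432392. Through P₂: C(23, 12)·C(7, 4) = 47322730. Since P₁ is strictly southwest of P₂, a monotone path through both must visit P₁ then P₂; paths through both = C(18, 10)·C(5, 2)·C(7, 4) = 15315300. Avoid both = 145422675 − 40432392 − 47322730 + 15315300 = 72982853.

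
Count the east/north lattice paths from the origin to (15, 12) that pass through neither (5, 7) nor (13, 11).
Number of paths = 8693172

Inclusion–exclusion. Total paths: C(27, 15) = 17383860. Through P₁: C(12, 5)·C(15, 10) = 2378376. Through P₂: C(24, 13)·C(3, 2) = 7488432. Since P₁ is strictly southwest of P₂, a monotone path through both must visit P₁ then P₂; paths through both = C(12, 5)·C(12, 8)·C(3, 2) = 1176120. Avoid both = 17383860 − 2378376 − 7488432 + 1176120 = 8693172.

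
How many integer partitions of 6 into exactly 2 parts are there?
p(6, 2 parts) = 3

Partitions of n into exactly k parts ↔ partitions of n − k into at most k parts (subtract 1 from each part). For n = 6, k = 2, the partitions are: 5+1, 4+2, 3+3. Count = 3.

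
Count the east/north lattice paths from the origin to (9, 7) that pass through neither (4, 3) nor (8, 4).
Number of paths = 5750

Inclusion–exclusion. Total paths: C(16, 9) = 11440. Through P₁: C(7, 4)·C(9, 5) = 4410. Through P₂: C(12, 8)·C(4, 1) = 1980. Since P₁ is strictly southwest of P₂, a monotone path through both must visit P₁ then P₂; paths through both = C(7, 4)·C(5, 4)·C(4, 1) = 700. Avoid both = 11440 − 4410 − 1980 + 700 = 5750.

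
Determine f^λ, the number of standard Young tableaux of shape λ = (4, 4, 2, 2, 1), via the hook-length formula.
# SYT of shape (4, 4, 2, 2, 1) = 12870

Hook-length formula: f^λ = n! / Π hook(c), product over all cells c of the Young diagram. For λ = (4, 4, 2, 2, 1), n = 13 boxes. Hook lengths by row (left-to-right, top-to-bottom): [8, 6, 3, 2]; [7, 5, 2, 1]; [4, 2]; [3, 1]; [1]. Product of hooks = 483840. So f^λ = 13! / 483840 = 6227020800 / 483840 = 12870.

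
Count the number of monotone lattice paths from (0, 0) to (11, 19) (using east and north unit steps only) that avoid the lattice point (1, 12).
Number of paths = 54374476

Total paths from (0, 0) to (11, 19): C(30, 11) = 54627300. Paths through (1, 12): (paths (0, 0) → (1, 12)) × (paths (1, 12) → (11, 19)) = C(13, 1) · C(17, 10) = 13 · 19448 = 252824. Avoidance count = 54627300 − 252824 = 54374476.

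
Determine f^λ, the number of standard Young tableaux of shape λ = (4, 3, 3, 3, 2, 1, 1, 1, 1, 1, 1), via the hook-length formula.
# SYT of shape (4, 3, 3, 3, 2, 1, 1, 1, 1, 1, 1) = 38093328

Hook-length formula: f^λ = n! / Π hook(c), product over all cells c of the Young diagram. For λ = (4, 3, 3, 3, 2, 1, 1, 1, 1, 1, 1), n = 21 boxes. Hook lengths by row (left-to-right, top-to-bottom): [14, 7, 5, 1]; [12, 5, 3]; [11, 4, 2]; [10, 3, 1]; [8, 1]; [6]; [5]; [4]; [3]; [2]; [1]. Product of hooks = 1341204480000. So f^λ = 21! / 1341204480000 = 51090942171709440000 / 1341204480000 = 38093328.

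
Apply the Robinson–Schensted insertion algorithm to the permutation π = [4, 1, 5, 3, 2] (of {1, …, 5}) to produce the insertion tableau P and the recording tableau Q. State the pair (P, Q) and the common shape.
P = [1, 2] / [3, 5] / [4];  Q = [1, 3] / [2, 4] / [5];  common shape = (2, 2, 1)

Row-insert the values π_1, π_2, … into P one at a time, bumping the leftmost entry strictly greater than the inserted value down to the next row. The recording tableau Q records, in position (i, j), the step at which that cell was added to P.
  Insert 4 (step 1): P = [4];  Q = [1]
  Insert 1 (step 2): P = [1] / [4];  Q = [1] / [2]
  Insert 5 (step 3): P = [1, 5] / [4];  Q = [1, 3] / [2]
  Insert 3 (step 4): P = [1, 3] / [4, 5];  Q = [1, 3] / [2, 4]
  Insert 2 (step 5): P = [1, 2] / [3, 5] / [4];  Q = [1, 3] / [2, 4] / [5]
Final shape: (2, 2, 1).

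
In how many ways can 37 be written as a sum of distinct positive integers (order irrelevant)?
q(37) = 760

A partition into distinct parts is a strictly decreasing sequence summing to n. The recurrence d(n, m) = d(n, m−1) + d(n−m, m−1) (use part m at most once) with q(n) = d(n, n) gives q(37) = 760. (Euler's theorem: # distinct-part partitions = # odd-part partitions.)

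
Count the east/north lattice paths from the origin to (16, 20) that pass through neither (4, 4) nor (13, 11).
Number of paths = 4805373580

Inclusion–exclusion. Total paths: C(36, 16) = 7307872110. Through P₁: C(8, 4)·C(28, 12) = 2129522850. Through P₂: C(24, 13)·C(12, 3) = 549151680. Since P₁ is strictly southwest of P₂, a monotone path through both must visit P₁ then P₂; paths through both = C(8, 4)·C(16, 9)·C(12, 3) = 176176000. Avoid both = 7307872110 − 2129522850 − 549151680 + 176176000 = 4805373580.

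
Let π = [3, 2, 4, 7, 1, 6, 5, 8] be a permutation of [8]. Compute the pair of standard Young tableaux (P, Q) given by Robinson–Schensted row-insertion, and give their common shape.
P = [1, 4, 5, 8] / [2, 6] / [3, 7];  Q = [1, 3, 4, 8] / [2, 6] / [5, 7];  common shape = (4, 2, 2)

Row-insert the values π_1, π_2, … into P one at a time, bumping the leftmost entry strictly greater than the inserted value down to the next row. The recording tableau Q records, in position (i, j), the step at which that cell was added to P.
  Insert 3 (step 1): P = [3];  Q = [1]
  Insert 2 (step 2): P = [2] / [3];  Q = [1] / [2]
  Insert 4 (step 3): P = [2, 4] / [3];  Q = [1, 3] / [2]
  Insert 7 (step 4): P = [2, 4, 7] / [3];  Q = [1, 3, 4] / [2]
  Insert 1 (step 5): P = [1, 4, 7] / [2] / [3];  Q = [1, 3, 4] / [2] / [5]
  Insert 6 (step 6): P = [1, 4, 6] / [2, 7] / [3];  Q = [1, 3, 4] / [2, 6] / [5]
  Insert 5 (step 7): P = [1, 4, 5] / [2, 6] / [3, 7];  Q = [1, 3, 4] / [2, 6] / [5, 7]
  Insert 8 (step 8): P = [1, 4, 5, 8] / [2, 6] / [3, 7];  Q = [1, 3, 4, 8] / [2, 6] / [5, 7]
Final shape: (4, 2, 2).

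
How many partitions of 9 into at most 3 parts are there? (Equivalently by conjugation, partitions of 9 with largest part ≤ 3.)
p(9, parts ≤ 3) = 12

Partitions of 9 with all parts ≤ 3: 3+3+3, 3+3+2+1, 3+3+1+1+1, 3+2+2+2, 3+2+2+1+1, 3+2+1+1+1+1, 3+1+1+1+1+1+1, 2+2+2+2+1, 2+2+2+1+1+1, 2+2+1+1+1+1+1, 2+1+1+1+1+1+1+1, 1+1+1+1+1+1+1+1+1. Count = 12.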